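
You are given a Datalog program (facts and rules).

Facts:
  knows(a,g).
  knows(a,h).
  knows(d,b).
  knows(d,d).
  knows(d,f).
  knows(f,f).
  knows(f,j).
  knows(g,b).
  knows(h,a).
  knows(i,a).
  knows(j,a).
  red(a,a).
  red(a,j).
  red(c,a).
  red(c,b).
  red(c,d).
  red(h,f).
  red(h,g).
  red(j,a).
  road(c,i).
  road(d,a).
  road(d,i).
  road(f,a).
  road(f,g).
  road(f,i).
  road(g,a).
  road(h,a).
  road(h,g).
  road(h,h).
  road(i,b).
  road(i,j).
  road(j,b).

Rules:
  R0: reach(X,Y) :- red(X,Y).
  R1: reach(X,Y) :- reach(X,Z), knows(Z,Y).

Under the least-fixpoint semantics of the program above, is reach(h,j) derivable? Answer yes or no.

round 1: derive reach(a,a) via R0 from red(a,a)
round 1: derive reach(a,j) via R0 from red(a,j)
round 1: derive reach(c,a) via R0 from red(c,a)
round 1: derive reach(c,b) via R0 from red(c,b)
round 1: derive reach(c,d) via R0 from red(c,d)
round 1: derive reach(h,f) via R0 from red(h,f)
round 1: derive reach(h,g) via R0 from red(h,g)
round 1: derive reach(j,a) via R0 from red(j,a)
round 2: derive reach(a,g) via R1 from reach(a,a), knows(a,g)
round 2: derive reach(a,h) via R1 from reach(a,a), knows(a,h)
round 2: derive reach(c,f) via R1 from reach(c,d), knows(d,f)
round 2: derive reach(c,g) via R1 from reach(c,a), knows(a,g)
round 2: derive reach(c,h) via R1 from reach(c,a), knows(a,h)
round 2: derive reach(h,b) via R1 from reach(h,g), knows(g,b)
round 2: derive reach(h,j) via R1 from reach(h,f), knows(f,j)
round 2: derive reach(j,g) via R1 from reach(j,a), knows(a,g)
round 2: derive reach(j,h) via R1 from reach(j,a), knows(a,h)
round 3: derive reach(a,b) via R1 from reach(a,g), knows(g,b)
round 3: derive reach(c,j) via R1 from reach(c,f), knows(f,j)
round 3: derive reach(h,a) via R1 from reach(h,j), knows(j,a)
round 3: derive reach(j,b) via R1 from reach(j,g), knows(g,b)
round 4: derive reach(h,h) via R1 from reach(h,a), knows(a,h)

yes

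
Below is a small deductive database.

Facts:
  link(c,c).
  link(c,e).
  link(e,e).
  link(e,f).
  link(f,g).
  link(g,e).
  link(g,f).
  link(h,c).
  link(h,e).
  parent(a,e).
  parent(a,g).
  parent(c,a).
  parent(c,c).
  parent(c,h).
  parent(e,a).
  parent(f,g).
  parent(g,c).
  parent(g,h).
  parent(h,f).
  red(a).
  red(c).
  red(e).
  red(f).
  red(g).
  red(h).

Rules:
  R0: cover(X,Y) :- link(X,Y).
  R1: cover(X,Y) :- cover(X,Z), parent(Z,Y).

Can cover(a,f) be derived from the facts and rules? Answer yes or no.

round 1: derive cover(c,c) via R0 from link(c,c)
round 1: derive cover(c,e) via R0 from link(c,e)
round 1: derive cover(e,e) via R0 from link(e,e)
round 1: derive cover(e,f) via R0 from link(e,f)
round 1: derive cover(f,g) via R0 from link(f,g)
round 1: derive cover(g,e) via R0 from link(g,e)
round 1: derive cover(g,f) via R0 from link(g,f)
round 1: derive cover(h,c) via R0 from link(h,c)
round 1: derive cover(h,e) via R0 from link(h,e)
round 2: derive cover(c,a) via R1 from cover(c,c), parent(c,a)
round 2: derive cover(c,h) via R1 from cover(c,c), parent(c,h)
round 2: derive cover(e,a) via R1 from cover(e,e), parent(e,a)
round 2: derive cover(e,g) via R1 from cover(e,f), parent(f,g)
round 2: derive cover(f,c) via R1 from cover(f,g), parent(g,c)
round 2: derive cover(f,h) via R1 from cover(f,g), parent(g,h)
round 2: derive cover(g,a) via R1 from cover(g,e), parent(e,a)
round 2: derive cover(g,g) via R1 from cover(g,f), parent(f,g)
round 2: derive cover(h,a) via R1 from cover(h,c), parent(c,a)
round 2: derive cover(h,h) via R1 from cover(h,c), parent(c,h)
round 3: derive cover(c,f) via R1 from cover(c,h), parent(h,f)
round 3: derive cover(c,g) via R1 from cover(c,a), parent(a,g)
round 3: derive cover(e,c) via R1 from cover(e,g), parent(g,c)
round 3: derive cover(e,h) via R1 from cover(e,g), parent(g,h)
round 3: derive cover(f,a) via R1 from cover(f,c), parent(c,a)
round 3: derive cover(f,f) via R1 from cover(f,h), parent(h,f)
round 3: derive cover(g,c) via R1 from cover(g,g), parent(g,c)
round 3: derive cover(g,h) via R1 from cover(g,g), parent(g,h)
round 3: derive cover(h,f) via R1 from cover(h,h), parent(h,f)
round 3: derive cover(h,g) via R1 from cover(h,a), parent(a,g)
round 4: derive cover(f,e) via R1 from cover(f,a), parent(a,e)

no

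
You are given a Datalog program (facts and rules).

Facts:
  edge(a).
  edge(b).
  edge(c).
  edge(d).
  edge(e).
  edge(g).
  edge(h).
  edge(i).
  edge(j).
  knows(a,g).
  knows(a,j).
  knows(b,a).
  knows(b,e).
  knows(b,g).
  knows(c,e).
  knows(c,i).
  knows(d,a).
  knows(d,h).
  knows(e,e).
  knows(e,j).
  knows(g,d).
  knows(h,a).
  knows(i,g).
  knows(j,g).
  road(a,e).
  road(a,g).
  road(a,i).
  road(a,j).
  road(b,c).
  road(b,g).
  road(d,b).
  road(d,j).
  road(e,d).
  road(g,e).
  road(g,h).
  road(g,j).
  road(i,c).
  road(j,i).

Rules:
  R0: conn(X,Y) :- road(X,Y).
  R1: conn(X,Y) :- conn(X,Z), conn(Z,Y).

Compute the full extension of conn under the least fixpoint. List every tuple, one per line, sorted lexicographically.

conn(a,b)
conn(a,c)
conn(a,d)
conn(a,e)
conn(a,g)
conn(a,h)
conn(a,i)
conn(a,j)
conn(b,b)
conn(b,c)
conn(b,d)
conn(b,e)
conn(b,g)
conn(b,h)
conn(b,i)
conn(b,j)
conn(d,b)
conn(d,c)
conn(d,d)
conn(d,e)
conn(d,g)
conn(d,h)
conn(d,i)
conn(d,j)
conn(e,b)
conn(e,c)
conn(e,d)
conn(e,e)
conn(e,g)
conn(e,h)
conn(e,i)
conn(e,j)
conn(g,b)
conn(g,c)
conn(g,d)
conn(g,e)
conn(g,g)
conn(g,h)
conn(g,i)
conn(g,j)
conn(i,c)
conn(j,c)
conn(j,i)

round 1: derive conn(a,e) via R0 from road(a,e)
round 1: derive conn(a,g) via R0 from road(a,g)
round 1: derive conn(a,i) via R0 from road(a,i)
round 1: derive conn(a,j) via R0 from road(a,j)
round 1: derive conn(b,c) via R0 from road(b,c)
round 1: derive conn(b,g) via R0 from road(b,g)
round 1: derive conn(d,b) via R0 from road(d,b)
round 1: derive conn(d,j) via R0 from road(d,j)
round 1: derive conn(e,d) via R0 from road(e,d)
round 1: derive conn(g,e) via R0 from road(g,e)
round 1: derive conn(g,h) via R0 from road(g,h)
round 1: derive conn(g,j) via R0 from road(g,j)
round 1: derive conn(i,c) via R0 from road(i,c)
round 1: derive conn(j,i) via R0 from road(j,i)
round 2: derive conn(a,c) via R1 from conn(a,i), conn(i,c)
round 2: derive conn(a,d) via R1 from conn(a,e), conn(e,d)
round 2: derive conn(a,h) via R1 from conn(a,g), conn(g,h)
round 2: derive conn(b,e) via R1 from conn(b,g), conn(g,e)
round 2: derive conn(b,h) via R1 from conn(b,g), conn(g,h)
round 2: derive conn(b,j) via R1 from conn(b,g), conn(g,j)
round 2: derive conn(d,c) via R1 from conn(d,b), conn(b,c)
round 2: derive conn(d,g) via R1 from conn(d,b), conn(b,g)
round 2: derive conn(d,i) via R1 from conn(d,j), conn(j,i)
round 2: derive conn(e,b) via R1 from conn(e,d), conn(d,b)
round 2: derive conn(e,j) via R1 from conn(e,d), conn(d,j)
round 2: derive conn(g,d) via R1 from conn(g,e), conn(e,d)
round 2: derive conn(g,i) via R1 from conn(g,j), conn(j,i)
round 2: derive conn(j,c) via R1 from conn(j,i), conn(i,c)
round 3: derive conn(a,b) via R1 from conn(a,d), conn(d,b)
round 3: derive conn(b,b) via R1 from conn(b,e), conn(e,b)
round 3: derive conn(b,d) via R1 from conn(b,e), conn(e,d)
round 3: derive conn(b,i) via R1 from conn(b,g), conn(g,i)
round 3: derive conn(d,d) via R1 from conn(d,g), conn(g,d)
round 3: derive conn(d,e) via R1 from conn(d,b), conn(b,e)
round 3: derive conn(d,h) via R1 from conn(d,b), conn(b,h)
round 3: derive conn(e,c) via R1 from conn(e,b), conn(b,c)
round 3: derive conn(e,e) via R1 from conn(e,b), conn(b,e)
round 3: derive conn(e,g) via R1 from conn(e,b), conn(b,g)
round 3: derive conn(e,h) via R1 from conn(e,b), conn(b,h)
round 3: derive conn(e,i) via R1 from conn(e,d), conn(d,i)
round 3: derive conn(g,b) via R1 from conn(g,d), conn(d,b)
round 3: derive conn(g,c) via R1 from conn(g,d), conn(d,c)
round 3: derive conn(g,g) via R1 from conn(g,d), conn(d,g)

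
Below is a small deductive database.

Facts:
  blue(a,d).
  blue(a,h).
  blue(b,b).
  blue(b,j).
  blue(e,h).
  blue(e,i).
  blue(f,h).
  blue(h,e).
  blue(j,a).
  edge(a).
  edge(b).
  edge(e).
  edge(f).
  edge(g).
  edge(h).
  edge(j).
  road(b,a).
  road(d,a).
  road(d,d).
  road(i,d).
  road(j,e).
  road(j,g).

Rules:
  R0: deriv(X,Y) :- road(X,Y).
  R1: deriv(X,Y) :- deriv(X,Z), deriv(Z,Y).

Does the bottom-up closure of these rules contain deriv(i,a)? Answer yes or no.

round 1: derive deriv(b,a) via R0 from road(b,a)
round 1: derive deriv(d,a) via R0 from road(d,a)
round 1: derive deriv(d,d) via R0 from road(d,d)
round 1: derive deriv(i,d) via R0 from road(i,d)
round 1: derive deriv(j,e) via R0 from road(j,e)
round 1: derive deriv(j,g) via R0 from road(j,g)
round 2: derive deriv(i,a) via R1 from deriv(i,d), deriv(d,a)

yes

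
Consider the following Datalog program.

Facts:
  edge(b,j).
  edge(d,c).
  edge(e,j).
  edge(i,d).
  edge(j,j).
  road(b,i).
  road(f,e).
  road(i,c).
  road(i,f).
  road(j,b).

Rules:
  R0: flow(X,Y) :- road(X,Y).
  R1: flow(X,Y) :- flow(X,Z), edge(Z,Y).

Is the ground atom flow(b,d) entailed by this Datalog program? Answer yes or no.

yes

round 1: derive flow(b,i) via R0 from road(b,i)
round 1: derive flow(f,e) via R0 from road(f,e)
round 1: derive flow(i,c) via R0 from road(i,c)
round 1: derive flow(i,f) via R0 from road(i,f)
round 1: derive flow(j,b) via R0 from road(j,b)
round 2: derive flow(b,d) via R1 from flow(b,i), edge(i,d)
round 2: derive flow(f,j) via R1 from flow(f,e), edge(e,j)
round 2: derive flow(j,j) via R1 from flow(j,b), edge(b,j)
round 3: derive flow(b,c) via R1 from flow(b,d), edge(d,c)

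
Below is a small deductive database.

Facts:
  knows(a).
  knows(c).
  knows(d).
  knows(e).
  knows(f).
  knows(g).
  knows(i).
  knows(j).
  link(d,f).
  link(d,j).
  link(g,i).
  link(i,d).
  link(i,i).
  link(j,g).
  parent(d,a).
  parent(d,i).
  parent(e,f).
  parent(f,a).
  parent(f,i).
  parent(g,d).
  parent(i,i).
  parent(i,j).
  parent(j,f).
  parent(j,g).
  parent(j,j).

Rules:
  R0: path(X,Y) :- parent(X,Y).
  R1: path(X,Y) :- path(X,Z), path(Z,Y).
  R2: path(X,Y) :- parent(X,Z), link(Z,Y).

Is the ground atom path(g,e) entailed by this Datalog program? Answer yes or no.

no

round 1: derive path(d,a) via R0 from parent(d,a)
round 1: derive path(d,i) via R0 from parent(d,i)
round 1: derive path(e,f) via R0 from parent(e,f)
round 1: derive path(f,a) via R0 from parent(f,a)
round 1: derive path(f,i) via R0 from parent(f,i)
round 1: derive path(g,d) via R0 from parent(g,d)
round 1: derive path(i,i) via R0 from parent(i,i)
round 1: derive path(i,j) via R0 from parent(i,j)
round 1: derive path(j,f) via R0 from parent(j,f)
round 1: derive path(j,g) via R0 from parent(j,g)
round 1: derive path(j,j) via R0 from parent(j,j)
round 1: derive path(d,d) via R2 from parent(d,i), link(i,d)
round 1: derive path(f,d) via R2 from parent(f,i), link(i,d)
round 1: derive path(g,f) via R2 from parent(g,d), link(d,f)
round 1: derive path(g,j) via R2 from parent(g,d), link(d,j)
round 1: derive path(i,d) via R2 from parent(i,i), link(i,d)
round 1: derive path(i,g) via R2 from parent(i,j), link(j,g)
round 1: derive path(j,i) via R2 from parent(j,g), link(g,i)
round 2: derive path(d,g) via R1 from path(d,i), path(i,g)
round 2: derive path(d,j) via R1 from path(d,i), path(i,j)
round 2: derive path(e,a) via R1 from path(e,f), path(f,a)
round 2: derive path(e,d) via R1 from path(e,f), path(f,d)
round 2: derive path(e,i) via R1 from path(e,f), path(f,i)
round 2: derive path(f,g) via R1 from path(f,i), path(i,g)
round 2: derive path(f,j) via R1 from path(f,i), path(i,j)
round 2: derive path(g,a) via R1 from path(g,d), path(d,a)
round 2: derive path(g,g) via R1 from path(g,j), path(j,g)
round 2: derive path(g,i) via R1 from path(g,d), path(d,i)
round 2: derive path(i,a) via R1 from path(i,d), path(d,a)
round 2: derive path(i,f) via R1 from path(i,g), path(g,f)
round 2: derive path(j,a) via R1 from path(j,f), path(f,a)
round 2: derive path(j,d) via R1 from path(j,f), path(f,d)
round 3: derive path(d,f) via R1 from path(d,g), path(g,f)
round 3: derive path(e,g) via R1 from path(e,d), path(d,g)
round 3: derive path(e,j) via R1 from path(e,d), path(d,j)
round 3: derive path(f,f) via R1 from path(f,g), path(g,f)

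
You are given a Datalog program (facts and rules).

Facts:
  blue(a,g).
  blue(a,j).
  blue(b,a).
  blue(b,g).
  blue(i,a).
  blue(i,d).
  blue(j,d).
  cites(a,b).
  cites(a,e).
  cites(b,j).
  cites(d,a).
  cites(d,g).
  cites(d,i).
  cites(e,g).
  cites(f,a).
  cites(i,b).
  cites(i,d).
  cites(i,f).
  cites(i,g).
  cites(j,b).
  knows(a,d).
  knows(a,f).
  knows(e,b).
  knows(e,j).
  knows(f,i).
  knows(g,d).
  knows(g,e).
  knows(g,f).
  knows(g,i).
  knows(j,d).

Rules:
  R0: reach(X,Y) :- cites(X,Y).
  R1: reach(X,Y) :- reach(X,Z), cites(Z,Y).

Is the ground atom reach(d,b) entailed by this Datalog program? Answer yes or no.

round 1: derive reach(a,b) via R0 from cites(a,b)
round 1: derive reach(a,e) via R0 from cites(a,e)
round 1: derive reach(b,j) via R0 from cites(b,j)
round 1: derive reach(d,a) via R0 from cites(d,a)
round 1: derive reach(d,g) via R0 from cites(d,g)
round 1: derive reach(d,i) via R0 from cites(d,i)
round 1: derive reach(e,g) via R0 from cites(e,g)
round 1: derive reach(f,a) via R0 from cites(f,a)
round 1: derive reach(i,b) via R0 from cites(i,b)
round 1: derive reach(i,d) via R0 from cites(i,d)
round 1: derive reach(i,f) via R0 from cites(i,f)
round 1: derive reach(i,g) via R0 from cites(i,g)
round 1: derive reach(j,b) via R0 from cites(j,b)
round 2: derive reach(a,g) via R1 from reach(a,e), cites(e,g)
round 2: derive reach(a,j) via R1 from reach(a,b), cites(b,j)
round 2: derive reach(b,b) via R1 from reach(b,j), cites(j,b)
round 2: derive reach(d,b) via R1 from reach(d,a), cites(a,b)
round 2: derive reach(d,d) via R1 from reach(d,i), cites(i,d)
round 2: derive reach(d,e) via R1 from reach(d,a), cites(a,e)
round 2: derive reach(d,f) via R1 from reach(d,i), cites(i,f)
round 2: derive reach(f,b) via R1 from reach(f,a), cites(a,b)
round 2: derive reach(f,e) via R1 from reach(f,a), cites(a,e)
round 2: derive reach(i,a) via R1 from reach(i,d), cites(d,a)
round 2: derive reach(i,i) via R1 from reach(i,d), cites(d,i)
round 2: derive reach(i,j) via R1 from reach(i,b), cites(b,j)
round 2: derive reach(j,j) via R1 from reach(j,b), cites(b,j)
round 3: derive reach(d,j) via R1 from reach(d,b), cites(b,j)
round 3: derive reach(f,g) via R1 from reach(f,e), cites(e,g)
round 3: derive reach(f,j) via R1 from reach(f,b), cites(b,j)
round 3: derive reach(i,e) via R1 from reach(i,a), cites(a,e)

yes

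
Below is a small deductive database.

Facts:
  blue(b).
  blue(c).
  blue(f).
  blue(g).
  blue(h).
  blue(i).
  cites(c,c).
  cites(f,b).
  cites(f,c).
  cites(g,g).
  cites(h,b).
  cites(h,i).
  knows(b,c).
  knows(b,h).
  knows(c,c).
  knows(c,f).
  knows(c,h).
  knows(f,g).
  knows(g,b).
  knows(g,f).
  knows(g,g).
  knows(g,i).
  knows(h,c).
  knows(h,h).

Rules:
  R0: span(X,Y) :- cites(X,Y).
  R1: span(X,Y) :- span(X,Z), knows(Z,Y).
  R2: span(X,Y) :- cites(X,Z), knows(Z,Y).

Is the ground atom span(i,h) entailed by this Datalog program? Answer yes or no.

round 1: derive span(c,c) via R0 from cites(c,c)
round 1: derive span(f,b) via R0 from cites(f,b)
round 1: derive span(f,c) via R0 from cites(f,c)
round 1: derive span(g,g) via R0 from cites(g,g)
round 1: derive span(h,b) via R0 from cites(h,b)
round 1: derive span(h,i) via R0 from cites(h,i)
round 1: derive span(c,f) via R2 from cites(c,c), knows(c,f)
round 1: derive span(c,h) via R2 from cites(c,c), knows(c,h)
round 1: derive span(f,f) via R2 from cites(f,c), knows(c,f)
round 1: derive span(f,h) via R2 from cites(f,b), knows(b,h)
round 1: derive span(g,b) via R2 from cites(g,g), knows(g,b)
round 1: derive span(g,f) via R2 from cites(g,g), knows(g,f)
round 1: derive span(g,i) via R2 from cites(g,g), knows(g,i)
round 1: derive span(h,c) via R2 from cites(h,b), knows(b,c)
round 1: derive span(h,h) via R2 from cites(h,b), knows(b,h)
round 2: derive span(c,g) via R1 from span(c,f), knows(f,g)
round 2: derive span(f,g) via R1 from span(f,f), knows(f,g)
round 2: derive span(g,c) via R1 from span(g,b), knows(b,c)
round 2: derive span(g,h) via R1 from span(g,b), knows(b,h)
round 2: derive span(h,f) via R1 from span(h,c), knows(c,f)
round 3: derive span(c,b) via R1 from span(c,g), knows(g,b)
round 3: derive span(c,i) via R1 from span(c,g), knows(g,i)
round 3: derive span(f,i) via R1 from span(f,g), knows(g,i)
round 3: derive span(h,g) via R1 from span(h,f), knows(f,g)

no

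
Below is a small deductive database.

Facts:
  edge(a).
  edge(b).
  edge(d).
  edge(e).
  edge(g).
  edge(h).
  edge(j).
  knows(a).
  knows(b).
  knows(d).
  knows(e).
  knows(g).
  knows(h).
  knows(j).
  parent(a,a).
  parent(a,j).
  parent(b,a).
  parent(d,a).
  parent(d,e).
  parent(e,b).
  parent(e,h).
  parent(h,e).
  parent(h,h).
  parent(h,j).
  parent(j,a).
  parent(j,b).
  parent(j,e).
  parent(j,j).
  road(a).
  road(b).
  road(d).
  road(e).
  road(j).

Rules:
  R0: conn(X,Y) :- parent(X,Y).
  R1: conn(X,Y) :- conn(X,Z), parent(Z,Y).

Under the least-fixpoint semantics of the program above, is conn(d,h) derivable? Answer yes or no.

yes

round 1: derive conn(a,a) via R0 from parent(a,a)
round 1: derive conn(a,j) via R0 from parent(a,j)
round 1: derive conn(b,a) via R0 from parent(b,a)
round 1: derive conn(d,a) via R0 from parent(d,a)
round 1: derive conn(d,e) via R0 from parent(d,e)
round 1: derive conn(e,b) via R0 from parent(e,b)
round 1: derive conn(e,h) via R0 from parent(e,h)
round 1: derive conn(h,e) via R0 from parent(h,e)
round 1: derive conn(h,h) via R0 from parent(h,h)
round 1: derive conn(h,j) via R0 from parent(h,j)
round 1: derive conn(j,a) via R0 from parent(j,a)
round 1: derive conn(j,b) via R0 from parent(j,b)
round 1: derive conn(j,e) via R0 from parent(j,e)
round 1: derive conn(j,j) via R0 from parent(j,j)
round 2: derive conn(a,b) via R1 from conn(a,j), parent(j,b)
round 2: derive conn(a,e) via R1 from conn(a,j), parent(j,e)
round 2: derive conn(b,j) via R1 from conn(b,a), parent(a,j)
round 2: derive conn(d,b) via R1 from conn(d,e), parent(e,b)
round 2: derive conn(d,h) via R1 from conn(d,e), parent(e,h)
round 2: derive conn(d,j) via R1 from conn(d,a), parent(a,j)
round 2: derive conn(e,a) via R1 from conn(e,b), parent(b,a)
round 2: derive conn(e,e) via R1 from conn(e,h), parent(h,e)
round 2: derive conn(e,j) via R1 from conn(e,h), parent(h,j)
round 2: derive conn(h,a) via R1 from conn(h,j), parent(j,a)
round 2: derive conn(h,b) via R1 from conn(h,e), parent(e,b)
round 2: derive conn(j,h) via R1 from conn(j,e), parent(e,h)
round 3: derive conn(a,h) via R1 from conn(a,e), parent(e,h)
round 3: derive conn(b,b) via R1 from conn(b,j), parent(j,b)
round 3: derive conn(b,e) via R1 from conn(b,j), parent(j,e)
round 4: derive conn(b,h) via R1 from conn(b,e), parent(e,h)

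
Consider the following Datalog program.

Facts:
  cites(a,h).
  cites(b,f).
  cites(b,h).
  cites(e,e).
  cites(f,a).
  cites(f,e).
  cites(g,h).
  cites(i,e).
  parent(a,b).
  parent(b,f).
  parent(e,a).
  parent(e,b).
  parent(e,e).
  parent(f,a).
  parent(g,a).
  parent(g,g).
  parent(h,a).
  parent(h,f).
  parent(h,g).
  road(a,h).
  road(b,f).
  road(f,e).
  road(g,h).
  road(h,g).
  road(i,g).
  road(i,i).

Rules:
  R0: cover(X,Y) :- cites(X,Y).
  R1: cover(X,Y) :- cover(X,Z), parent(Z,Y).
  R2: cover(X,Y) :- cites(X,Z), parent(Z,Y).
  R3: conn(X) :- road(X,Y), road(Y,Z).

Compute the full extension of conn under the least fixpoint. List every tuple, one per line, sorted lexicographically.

conn(a)
conn(b)
conn(g)
conn(h)
conn(i)

round 1: derive conn(a) via R3 from road(a,h), road(h,g)
round 1: derive conn(b) via R3 from road(b,f), road(f,e)
round 1: derive conn(g) via R3 from road(g,h), road(h,g)
round 1: derive conn(h) via R3 from road(h,g), road(g,h)
round 1: derive conn(i) via R3 from road(i,g), road(g,h)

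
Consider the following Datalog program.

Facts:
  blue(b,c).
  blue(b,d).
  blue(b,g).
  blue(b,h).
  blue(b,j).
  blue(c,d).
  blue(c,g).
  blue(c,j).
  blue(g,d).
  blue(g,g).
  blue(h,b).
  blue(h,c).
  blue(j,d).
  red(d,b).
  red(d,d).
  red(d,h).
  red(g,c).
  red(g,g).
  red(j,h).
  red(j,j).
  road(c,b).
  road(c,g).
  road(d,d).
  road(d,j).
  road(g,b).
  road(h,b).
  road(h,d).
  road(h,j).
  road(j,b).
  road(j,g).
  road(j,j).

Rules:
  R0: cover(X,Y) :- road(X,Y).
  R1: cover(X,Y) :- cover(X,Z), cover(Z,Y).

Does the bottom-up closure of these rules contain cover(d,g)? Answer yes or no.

round 1: derive cover(c,b) via R0 from road(c,b)
round 1: derive cover(c,g) via R0 from road(c,g)
round 1: derive cover(d,d) via R0 from road(d,d)
round 1: derive cover(d,j) via R0 from road(d,j)
round 1: derive cover(g,b) via R0 from road(g,b)
round 1: derive cover(h,b) via R0 from road(h,b)
round 1: derive cover(h,d) via R0 from road(h,d)
round 1: derive cover(h,j) via R0 from road(h,j)
round 1: derive cover(j,b) via R0 from road(j,b)
round 1: derive cover(j,g) via R0 from road(j,g)
round 1: derive cover(j,j) via R0 from road(j,j)
round 2: derive cover(d,b) via R1 from cover(d,j), cover(j,b)
round 2: derive cover(d,g) via R1 from cover(d,j), cover(j,g)
round 2: derive cover(h,g) via R1 from cover(h,j), cover(j,g)

yes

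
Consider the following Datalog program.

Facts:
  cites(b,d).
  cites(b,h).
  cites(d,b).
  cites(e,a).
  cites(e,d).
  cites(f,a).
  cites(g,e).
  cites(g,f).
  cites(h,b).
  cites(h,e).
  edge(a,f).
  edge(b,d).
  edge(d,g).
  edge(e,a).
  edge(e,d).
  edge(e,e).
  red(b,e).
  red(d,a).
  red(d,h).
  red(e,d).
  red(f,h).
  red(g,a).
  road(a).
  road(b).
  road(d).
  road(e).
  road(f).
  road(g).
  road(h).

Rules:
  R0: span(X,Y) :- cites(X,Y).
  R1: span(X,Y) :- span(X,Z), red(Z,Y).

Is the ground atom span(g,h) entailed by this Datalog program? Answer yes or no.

round 1: derive span(b,d) via R0 from cites(b,d)
round 1: derive span(b,h) via R0 from cites(b,h)
round 1: derive span(d,b) via R0 from cites(d,b)
round 1: derive span(e,a) via R0 from cites(e,a)
round 1: derive span(e,d) via R0 from cites(e,d)
round 1: derive span(f,a) via R0 from cites(f,a)
round 1: derive span(g,e) via R0 from cites(g,e)
round 1: derive span(g,f) via R0 from cites(g,f)
round 1: derive span(h,b) via R0 from cites(h,b)
round 1: derive span(h,e) via R0 from cites(h,e)
round 2: derive span(b,a) via R1 from span(b,d), red(d,a)
round 2: derive span(d,e) via R1 from span(d,b), red(b,e)
round 2: derive span(e,h) via R1 from span(e,d), red(d,h)
round 2: derive span(g,d) via R1 from span(g,e), red(e,d)
round 2: derive span(g,h) via R1 from span(g,f), red(f,h)
round 2: derive span(h,d) via R1 from span(h,e), red(e,d)
round 3: derive span(d,d) via R1 from span(d,e), red(e,d)
round 3: derive span(g,a) via R1 from span(g,d), red(d,a)
round 3: derive span(h,a) via R1 from span(h,d), red(d,a)
round 3: derive span(h,h) via R1 from span(h,d), red(d,h)
round 4: derive span(d,a) via R1 from span(d,d), red(d,a)
round 4: derive span(d,h) via R1 from span(d,d), red(d,h)

yes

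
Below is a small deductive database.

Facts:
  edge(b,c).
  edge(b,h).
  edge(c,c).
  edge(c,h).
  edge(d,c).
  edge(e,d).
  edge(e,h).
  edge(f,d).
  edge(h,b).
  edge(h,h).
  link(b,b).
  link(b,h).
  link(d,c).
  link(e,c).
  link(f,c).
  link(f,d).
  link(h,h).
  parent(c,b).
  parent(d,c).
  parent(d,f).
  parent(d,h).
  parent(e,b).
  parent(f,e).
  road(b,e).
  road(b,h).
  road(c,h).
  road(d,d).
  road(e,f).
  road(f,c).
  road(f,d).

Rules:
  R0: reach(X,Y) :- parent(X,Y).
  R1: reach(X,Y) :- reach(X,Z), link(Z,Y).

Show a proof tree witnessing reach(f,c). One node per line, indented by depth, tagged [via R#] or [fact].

round 1: derive reach(c,b) via R0 from parent(c,b)
round 1: derive reach(d,c) via R0 from parent(d,c)
round 1: derive reach(d,f) via R0 from parent(d,f)
round 1: derive reach(d,h) via R0 from parent(d,h)
round 1: derive reach(e,b) via R0 from parent(e,b)
round 1: derive reach(f,e) via R0 from parent(f,e)
round 2: derive reach(c,h) via R1 from reach(c,b), link(b,h)
round 2: derive reach(d,d) via R1 from reach(d,f), link(f,d)
round 2: derive reach(e,h) via R1 from reach(e,b), link(b,h)
round 2: derive reach(f,c) via R1 from reach(f,e), link(e,c)

reach(f,c)  [via R1]
  reach(f,e)  [via R0]
    parent(f,e)  [fact]
  link(e,c)  [fact]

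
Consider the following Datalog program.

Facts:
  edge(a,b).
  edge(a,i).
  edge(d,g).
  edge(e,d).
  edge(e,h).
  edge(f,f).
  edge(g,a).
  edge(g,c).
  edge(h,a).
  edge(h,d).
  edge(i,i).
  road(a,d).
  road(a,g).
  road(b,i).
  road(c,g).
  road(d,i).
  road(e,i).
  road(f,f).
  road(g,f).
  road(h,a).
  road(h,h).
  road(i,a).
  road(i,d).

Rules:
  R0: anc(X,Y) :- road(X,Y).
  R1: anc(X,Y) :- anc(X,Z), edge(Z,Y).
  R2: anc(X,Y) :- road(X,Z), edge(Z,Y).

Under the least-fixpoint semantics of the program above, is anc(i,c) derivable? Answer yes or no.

yes

round 1: derive anc(a,d) via R0 from road(a,d)
round 1: derive anc(a,g) via R0 from road(a,g)
round 1: derive anc(b,i) via R0 from road(b,i)
round 1: derive anc(c,g) via R0 from road(c,g)
round 1: derive anc(d,i) via R0 from road(d,i)
round 1: derive anc(e,i) via R0 from road(e,i)
round 1: derive anc(f,f) via R0 from road(f,f)
round 1: derive anc(g,f) via R0 from road(g,f)
round 1: derive anc(h,a) via R0 from road(h,a)
round 1: derive anc(h,h) via R0 from road(h,h)
round 1: derive anc(i,a) via R0 from road(i,a)
round 1: derive anc(i,d) via R0 from road(i,d)
round 1: derive anc(a,a) via R2 from road(a,g), edge(g,a)
round 1: derive anc(a,c) via R2 from road(a,g), edge(g,c)
round 1: derive anc(c,a) via R2 from road(c,g), edge(g,a)
round 1: derive anc(c,c) via R2 from road(c,g), edge(g,c)
round 1: derive anc(h,b) via R2 from road(h,a), edge(a,b)
round 1: derive anc(h,d) via R2 from road(h,h), edge(h,d)
round 1: derive anc(h,i) via R2 from road(h,a), edge(a,i)
round 1: derive anc(i,b) via R2 from road(i,a), edge(a,b)
round 1: derive anc(i,g) via R2 from road(i,d), edge(d,g)
round 1: derive anc(i,i) via R2 from road(i,a), edge(a,i)
round 2: derive anc(a,b) via R1 from anc(a,a), edge(a,b)
round 2: derive anc(a,i) via R1 from anc(a,a), edge(a,i)
round 2: derive anc(c,b) via R1 from anc(c,a), edge(a,b)
round 2: derive anc(c,i) via R1 from anc(c,a), edge(a,i)
round 2: derive anc(h,g) via R1 from anc(h,d), edge(d,g)
round 2: derive anc(i,c) via R1 from anc(i,g), edge(g,c)
round 3: derive anc(h,c) via R1 from anc(h,g), edge(g,c)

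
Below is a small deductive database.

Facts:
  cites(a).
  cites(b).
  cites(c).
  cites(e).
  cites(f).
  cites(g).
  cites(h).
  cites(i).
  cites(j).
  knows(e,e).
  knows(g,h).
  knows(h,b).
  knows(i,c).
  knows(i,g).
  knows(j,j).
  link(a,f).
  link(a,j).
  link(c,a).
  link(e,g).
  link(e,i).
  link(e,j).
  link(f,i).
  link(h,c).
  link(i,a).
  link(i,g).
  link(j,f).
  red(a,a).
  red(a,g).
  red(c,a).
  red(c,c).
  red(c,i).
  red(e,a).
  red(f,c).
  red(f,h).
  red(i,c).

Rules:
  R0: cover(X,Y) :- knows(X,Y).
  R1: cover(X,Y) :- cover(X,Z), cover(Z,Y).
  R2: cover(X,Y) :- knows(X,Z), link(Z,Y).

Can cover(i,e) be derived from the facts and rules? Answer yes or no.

round 1: derive cover(e,e) via R0 from knows(e,e)
round 1: derive cover(g,h) via R0 from knows(g,h)
round 1: derive cover(h,b) via R0 from knows(h,b)
round 1: derive cover(i,c) via R0 from knows(i,c)
round 1: derive cover(i,g) via R0 from knows(i,g)
round 1: derive cover(j,j) via R0 from knows(j,j)
round 1: derive cover(e,g) via R2 from knows(e,e), link(e,g)
round 1: derive cover(e,i) via R2 from knows(e,e), link(e,i)
round 1: derive cover(e,j) via R2 from knows(e,e), link(e,j)
round 1: derive cover(g,c) via R2 from knows(g,h), link(h,c)
round 1: derive cover(i,a) via R2 from knows(i,c), link(c,a)
round 1: derive cover(j,f) via R2 from knows(j,j), link(j,f)
round 2: derive cover(e,a) via R1 from cover(e,i), cover(i,a)
round 2: derive cover(e,c) via R1 from cover(e,g), cover(g,c)
round 2: derive cover(e,f) via R1 from cover(e,j), cover(j,f)
round 2: derive cover(e,h) via R1 from cover(e,g), cover(g,h)
round 2: derive cover(g,b) via R1 from cover(g,h), cover(h,b)
round 2: derive cover(i,h) via R1 from cover(i,g), cover(g,h)
round 3: derive cover(e,b) via R1 from cover(e,g), cover(g,b)
round 3: derive cover(i,b) via R1 from cover(i,g), cover(g,b)

no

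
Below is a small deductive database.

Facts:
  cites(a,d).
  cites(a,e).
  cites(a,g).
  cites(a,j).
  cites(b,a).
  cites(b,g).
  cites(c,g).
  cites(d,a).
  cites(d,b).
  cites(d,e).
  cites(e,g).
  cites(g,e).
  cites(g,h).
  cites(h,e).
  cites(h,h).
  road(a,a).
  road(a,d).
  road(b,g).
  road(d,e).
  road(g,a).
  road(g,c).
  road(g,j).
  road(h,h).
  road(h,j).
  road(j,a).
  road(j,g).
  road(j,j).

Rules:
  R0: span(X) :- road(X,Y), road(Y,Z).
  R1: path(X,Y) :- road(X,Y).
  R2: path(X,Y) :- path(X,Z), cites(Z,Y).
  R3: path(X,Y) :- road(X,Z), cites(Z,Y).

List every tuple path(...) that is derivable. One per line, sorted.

round 1: derive path(a,a) via R1 from road(a,a)
round 1: derive path(a,d) via R1 from road(a,d)
round 1: derive path(b,g) via R1 from road(b,g)
round 1: derive path(d,e) via R1 from road(d,e)
round 1: derive path(g,a) via R1 from road(g,a)
round 1: derive path(g,c) via R1 from road(g,c)
round 1: derive path(g,j) via R1 from road(g,j)
round 1: derive path(h,h) via R1 from road(h,h)
round 1: derive path(h,j) via R1 from road(h,j)
round 1: derive path(j,a) via R1 from road(j,a)
round 1: derive path(j,g) via R1 from road(j,g)
round 1: derive path(j,j) via R1 from road(j,j)
round 1: derive path(a,b) via R3 from road(a,d), cites(d,b)
round 1: derive path(a,e) via R3 from road(a,a), cites(a,e)
round 1: derive path(a,g) via R3 from road(a,a), cites(a,g)
round 1: derive path(a,j) via R3 from road(a,a), cites(a,j)
round 1: derive path(b,e) via R3 from road(b,g), cites(g,e)
round 1: derive path(b,h) via R3 from road(b,g), cites(g,h)
round 1: derive path(d,g) via R3 from road(d,e), cites(e,g)
round 1: derive path(g,d) via R3 from road(g,a), cites(a,d)
round 1: derive path(g,e) via R3 from road(g,a), cites(a,e)
round 1: derive path(g,g) via R3 from road(g,a), cites(a,g)
round 1: derive path(h,e) via R3 from road(h,h), cites(h,e)
round 1: derive path(j,d) via R3 from road(j,a), cites(a,d)
round 1: derive path(j,e) via R3 from road(j,a), cites(a,e)
round 1: derive path(j,h) via R3 from road(j,g), cites(g,h)
round 2: derive path(a,h) via R2 from path(a,g), cites(g,h)
round 2: derive path(d,h) via R2 from path(d,g), cites(g,h)
round 2: derive path(g,b) via R2 from path(g,d), cites(d,b)
round 2: derive path(g,h) via R2 from path(g,g), cites(g,h)
round 2: derive path(h,g) via R2 from path(h,e), cites(e,g)
round 2: derive path(j,b) via R2 from path(j,d), cites(d,b)

path(a,a)
path(a,b)
path(a,d)
path(a,e)
path(a,g)
path(a,h)
path(a,j)
path(b,e)
path(b,g)
path(b,h)
path(d,e)
path(d,g)
path(d,h)
path(g,a)
path(g,b)
path(g,c)
path(g,d)
path(g,e)
path(g,g)
path(g,h)
path(g,j)
path(h,e)
path(h,g)
path(h,h)
path(h,j)
path(j,a)
path(j,b)
path(j,d)
path(j,e)
path(j,g)
path(j,h)
path(j,j)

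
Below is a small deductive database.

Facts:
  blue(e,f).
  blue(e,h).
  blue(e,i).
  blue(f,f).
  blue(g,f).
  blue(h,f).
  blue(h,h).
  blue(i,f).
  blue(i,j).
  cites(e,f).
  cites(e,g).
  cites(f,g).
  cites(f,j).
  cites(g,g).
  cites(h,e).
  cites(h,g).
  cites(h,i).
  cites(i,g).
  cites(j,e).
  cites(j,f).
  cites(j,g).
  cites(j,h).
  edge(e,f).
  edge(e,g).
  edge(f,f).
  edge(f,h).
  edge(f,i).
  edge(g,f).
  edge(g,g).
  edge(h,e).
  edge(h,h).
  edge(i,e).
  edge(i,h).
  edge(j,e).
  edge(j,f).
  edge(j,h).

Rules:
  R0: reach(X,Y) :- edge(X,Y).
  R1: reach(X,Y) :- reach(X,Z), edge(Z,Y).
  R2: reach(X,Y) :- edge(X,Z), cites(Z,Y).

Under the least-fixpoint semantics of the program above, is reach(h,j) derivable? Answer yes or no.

round 1: derive reach(e,f) via R0 from edge(e,f)
round 1: derive reach(e,g) via R0 from edge(e,g)
round 1: derive reach(f,f) via R0 from edge(f,f)
round 1: derive reach(f,h) via R0 from edge(f,h)
round 1: derive reach(f,i) via R0 from edge(f,i)
round 1: derive reach(g,f) via R0 from edge(g,f)
round 1: derive reach(g,g) via R0 from edge(g,g)
round 1: derive reach(h,e) via R0 from edge(h,e)
round 1: derive reach(h,h) via R0 from edge(h,h)
round 1: derive reach(i,e) via R0 from edge(i,e)
round 1: derive reach(i,h) via R0 from edge(i,h)
round 1: derive reach(j,e) via R0 from edge(j,e)
round 1: derive reach(j,f) via R0 from edge(j,f)
round 1: derive reach(j,h) via R0 from edge(j,h)
round 1: derive reach(e,j) via R2 from edge(e,f), cites(f,j)
round 1: derive reach(f,e) via R2 from edge(f,h), cites(h,e)
round 1: derive reach(f,g) via R2 from edge(f,f), cites(f,g)
round 1: derive reach(f,j) via R2 from edge(f,f), cites(f,j)
round 1: derive reach(g,j) via R2 from edge(g,f), cites(f,j)
round 1: derive reach(h,f) via R2 from edge(h,e), cites(e,f)
round 1: derive reach(h,g) via R2 from edge(h,e), cites(e,g)
round 1: derive reach(h,i) via R2 from edge(h,h), cites(h,i)
round 1: derive reach(i,f) via R2 from edge(i,e), cites(e,f)
round 1: derive reach(i,g) via R2 from edge(i,e), cites(e,g)
round 1: derive reach(i,i) via R2 from edge(i,h), cites(h,i)
round 1: derive reach(j,g) via R2 from edge(j,e), cites(e,g)
round 1: derive reach(j,i) via R2 from edge(j,h), cites(h,i)
round 1: derive reach(j,j) via R2 from edge(j,f), cites(f,j)
round 2: derive reach(e,e) via R1 from reach(e,j), edge(j,e)
round 2: derive reach(e,h) via R1 from reach(e,f), edge(f,h)
round 2: derive reach(e,i) via R1 from reach(e,f), edge(f,i)
round 2: derive reach(g,e) via R1 from reach(g,j), edge(j,e)
round 2: derive reach(g,h) via R1 from reach(g,f), edge(f,h)
round 2: derive reach(g,i) via R1 from reach(g,f), edge(f,i)

no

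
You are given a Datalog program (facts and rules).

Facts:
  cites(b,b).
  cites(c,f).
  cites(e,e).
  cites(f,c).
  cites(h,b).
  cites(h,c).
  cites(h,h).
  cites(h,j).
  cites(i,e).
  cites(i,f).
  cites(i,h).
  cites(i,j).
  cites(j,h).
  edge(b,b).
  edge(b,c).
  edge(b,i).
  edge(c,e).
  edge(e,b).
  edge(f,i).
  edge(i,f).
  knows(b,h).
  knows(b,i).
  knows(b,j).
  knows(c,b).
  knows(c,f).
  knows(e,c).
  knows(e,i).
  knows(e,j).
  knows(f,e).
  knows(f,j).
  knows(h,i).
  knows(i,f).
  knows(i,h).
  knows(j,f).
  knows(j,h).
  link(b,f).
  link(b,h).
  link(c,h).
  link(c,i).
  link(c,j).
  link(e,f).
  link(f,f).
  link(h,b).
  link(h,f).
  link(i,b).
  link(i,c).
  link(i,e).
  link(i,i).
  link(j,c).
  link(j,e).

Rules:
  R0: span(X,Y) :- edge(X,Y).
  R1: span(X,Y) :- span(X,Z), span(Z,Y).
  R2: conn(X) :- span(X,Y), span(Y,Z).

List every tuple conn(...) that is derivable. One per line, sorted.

round 1: derive span(b,b) via R0 from edge(b,b)
round 1: derive span(b,c) via R0 from edge(b,c)
round 1: derive span(b,i) via R0 from edge(b,i)
round 1: derive span(c,e) via R0 from edge(c,e)
round 1: derive span(e,b) via R0 from edge(e,b)
round 1: derive span(f,i) via R0 from edge(f,i)
round 1: derive span(i,f) via R0 from edge(i,f)
round 2: derive span(b,e) via R1 from span(b,c), span(c,e)
round 2: derive span(b,f) via R1 from span(b,i), span(i,f)
round 2: derive span(c,b) via R1 from span(c,e), span(e,b)
round 2: derive span(e,c) via R1 from span(e,b), span(b,c)
round 2: derive span(e,i) via R1 from span(e,b), span(b,i)
round 2: derive span(f,f) via R1 from span(f,i), span(i,f)
round 2: derive span(i,i) via R1 from span(i,f), span(f,i)
round 2: derive conn(b) via R2 from span(b,b), span(b,b)
round 2: derive conn(c) via R2 from span(c,e), span(e,b)
round 2: derive conn(e) via R2 from span(e,b), span(b,b)
round 2: derive conn(f) via R2 from span(f,i), span(i,f)
round 2: derive conn(i) via R2 from span(i,f), span(f,i)
round 3: derive span(c,c) via R1 from span(c,b), span(b,c)
round 3: derive span(c,f) via R1 from span(c,b), span(b,f)
round 3: derive span(c,i) via R1 from span(c,b), span(b,i)
round 3: derive span(e,e) via R1 from span(e,b), span(b,e)
round 3: derive span(e,f) via R1 from span(e,b), span(b,f)

conn(b)
conn(c)
conn(e)
conn(f)
conn(i)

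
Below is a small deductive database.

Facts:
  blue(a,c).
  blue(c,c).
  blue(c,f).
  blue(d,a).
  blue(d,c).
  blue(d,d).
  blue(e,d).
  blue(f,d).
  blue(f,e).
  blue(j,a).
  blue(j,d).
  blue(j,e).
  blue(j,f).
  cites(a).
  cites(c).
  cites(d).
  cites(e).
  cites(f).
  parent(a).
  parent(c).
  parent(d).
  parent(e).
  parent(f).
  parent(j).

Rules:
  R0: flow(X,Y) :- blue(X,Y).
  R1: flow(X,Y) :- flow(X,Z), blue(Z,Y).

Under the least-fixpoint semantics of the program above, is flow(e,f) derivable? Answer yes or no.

yes

round 1: derive flow(a,c) via R0 from blue(a,c)
round 1: derive flow(c,c) via R0 from blue(c,c)
round 1: derive flow(c,f) via R0 from blue(c,f)
round 1: derive flow(d,a) via R0 from blue(d,a)
round 1: derive flow(d,c) via R0 from blue(d,c)
round 1: derive flow(d,d) via R0 from blue(d,d)
round 1: derive flow(e,d) via R0 from blue(e,d)
round 1: derive flow(f,d) via R0 from blue(f,d)
round 1: derive flow(f,e) via R0 from blue(f,e)
round 1: derive flow(j,a) via R0 from blue(j,a)
round 1: derive flow(j,d) via R0 from blue(j,d)
round 1: derive flow(j,e) via R0 from blue(j,e)
round 1: derive flow(j,f) via R0 from blue(j,f)
round 2: derive flow(a,f) via R1 from flow(a,c), blue(c,f)
round 2: derive flow(c,d) via R1 from flow(c,f), blue(f,d)
round 2: derive flow(c,e) via R1 from flow(c,f), blue(f,e)
round 2: derive flow(d,f) via R1 from flow(d,c), blue(c,f)
round 2: derive flow(e,a) via R1 from flow(e,d), blue(d,a)
round 2: derive flow(e,c) via R1 from flow(e,d), blue(d,c)
round 2: derive flow(f,a) via R1 from flow(f,d), blue(d,a)
round 2: derive flow(f,c) via R1 from flow(f,d), blue(d,c)
round 2: derive flow(j,c) via R1 from flow(j,a), blue(a,c)
round 3: derive flow(a,d) via R1 from flow(a,f), blue(f,d)
round 3: derive flow(a,e) via R1 from flow(a,f), blue(f,e)
round 3: derive flow(c,a) via R1 from flow(c,d), blue(d,a)
round 3: derive flow(d,e) via R1 from flow(d,f), blue(f,e)
round 3: derive flow(e,f) via R1 from flow(e,c), blue(c,f)
round 3: derive flow(f,f) via R1 from flow(f,c), blue(c,f)
round 4: derive flow(a,a) via R1 from flow(a,d), blue(d,a)
round 4: derive flow(e,e) via R1 from flow(e,f), blue(f,e)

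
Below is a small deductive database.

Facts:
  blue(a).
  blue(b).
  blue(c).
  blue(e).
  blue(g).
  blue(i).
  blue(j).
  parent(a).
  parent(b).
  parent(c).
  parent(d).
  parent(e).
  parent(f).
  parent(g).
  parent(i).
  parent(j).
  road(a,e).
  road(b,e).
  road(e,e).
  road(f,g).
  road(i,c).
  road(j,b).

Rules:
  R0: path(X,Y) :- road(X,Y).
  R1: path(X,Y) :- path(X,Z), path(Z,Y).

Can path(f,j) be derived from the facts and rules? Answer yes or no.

round 1: derive path(a,e) via R0 from road(a,e)
round 1: derive path(b,e) via R0 from road(b,e)
round 1: derive path(e,e) via R0 from road(e,e)
round 1: derive path(f,g) via R0 from road(f,g)
round 1: derive path(i,c) via R0 from road(i,c)
round 1: derive path(j,b) via R0 from road(j,b)
round 2: derive path(j,e) via R1 from path(j,b), path(b,e)

no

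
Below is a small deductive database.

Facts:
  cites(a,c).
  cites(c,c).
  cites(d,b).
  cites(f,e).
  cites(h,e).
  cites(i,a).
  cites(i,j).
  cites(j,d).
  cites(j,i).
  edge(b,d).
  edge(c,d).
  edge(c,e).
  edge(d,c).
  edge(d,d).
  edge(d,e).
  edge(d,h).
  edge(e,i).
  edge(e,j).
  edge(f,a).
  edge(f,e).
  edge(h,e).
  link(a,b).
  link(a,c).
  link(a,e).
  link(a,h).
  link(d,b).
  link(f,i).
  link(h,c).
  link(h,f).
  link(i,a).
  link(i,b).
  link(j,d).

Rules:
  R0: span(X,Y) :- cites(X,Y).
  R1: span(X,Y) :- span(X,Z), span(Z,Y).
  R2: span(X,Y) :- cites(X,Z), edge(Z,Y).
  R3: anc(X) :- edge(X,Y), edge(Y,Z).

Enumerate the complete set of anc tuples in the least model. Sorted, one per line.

anc(b)
anc(c)
anc(d)
anc(f)
anc(h)

round 1: derive anc(b) via R3 from edge(b,d), edge(d,c)
round 1: derive anc(c) via R3 from edge(c,d), edge(d,c)
round 1: derive anc(d) via R3 from edge(d,c), edge(c,d)
round 1: derive anc(f) via R3 from edge(f,e), edge(e,i)
round 1: derive anc(h) via R3 from edge(h,e), edge(e,i)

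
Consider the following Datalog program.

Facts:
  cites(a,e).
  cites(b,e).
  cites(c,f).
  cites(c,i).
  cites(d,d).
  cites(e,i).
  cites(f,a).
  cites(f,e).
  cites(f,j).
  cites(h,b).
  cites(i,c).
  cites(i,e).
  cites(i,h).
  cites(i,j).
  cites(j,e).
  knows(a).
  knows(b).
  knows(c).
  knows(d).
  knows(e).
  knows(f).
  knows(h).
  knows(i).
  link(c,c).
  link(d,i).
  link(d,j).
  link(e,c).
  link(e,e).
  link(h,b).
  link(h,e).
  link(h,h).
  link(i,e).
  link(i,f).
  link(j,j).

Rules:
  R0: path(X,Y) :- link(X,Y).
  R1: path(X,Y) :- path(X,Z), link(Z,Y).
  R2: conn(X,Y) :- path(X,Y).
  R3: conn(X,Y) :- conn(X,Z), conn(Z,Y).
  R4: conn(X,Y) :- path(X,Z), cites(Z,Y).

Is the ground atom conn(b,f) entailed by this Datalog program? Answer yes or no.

no

round 1: derive path(c,c) via R0 from link(c,c)
round 1: derive path(d,i) via R0 from link(d,i)
round 1: derive path(d,j) via R0 from link(d,j)
round 1: derive path(e,c) via R0 from link(e,c)
round 1: derive path(e,e) via R0 from link(e,e)
round 1: derive path(h,b) via R0 from link(h,b)
round 1: derive path(h,e) via R0 from link(h,e)
round 1: derive path(h,h) via R0 from link(h,h)
round 1: derive path(i,e) via R0 from link(i,e)
round 1: derive path(i,f) via R0 from link(i,f)
round 1: derive path(j,j) via R0 from link(j,j)
round 2: derive path(d,e) via R1 from path(d,i), link(i,e)
round 2: derive path(d,f) via R1 from path(d,i), link(i,f)
round 2: derive path(h,c) via R1 from path(h,e), link(e,c)
round 2: derive path(i,c) via R1 from path(i,e), link(e,c)
round 2: derive conn(c,c) via R2 from path(c,c)
round 2: derive conn(d,i) via R2 from path(d,i)
round 2: derive conn(d,j) via R2 from path(d,j)
round 2: derive conn(e,c) via R2 from path(e,c)
round 2: derive conn(e,e) via R2 from path(e,e)
round 2: derive conn(h,b) via R2 from path(h,b)
round 2: derive conn(h,e) via R2 from path(h,e)
round 2: derive conn(h,h) via R2 from path(h,h)
round 2: derive conn(i,e) via R2 from path(i,e)
round 2: derive conn(i,f) via R2 from path(i,f)
round 2: derive conn(j,j) via R2 from path(j,j)
round 2: derive conn(c,f) via R4 from path(c,c), cites(c,f)
round 2: derive conn(c,i) via R4 from path(c,c), cites(c,i)
round 2: derive conn(d,c) via R4 from path(d,i), cites(i,c)
round 2: derive conn(d,e) via R4 from path(d,i), cites(i,e)
round 2: derive conn(d,h) via R4 from path(d,i), cites(i,h)
round 2: derive conn(e,f) via R4 from path(e,c), cites(c,f)
round 2: derive conn(e,i) via R4 from path(e,c), cites(c,i)
round 2: derive conn(h,i) via R4 from path(h,e), cites(e,i)
round 2: derive conn(i,a) via R4 from path(i,f), cites(f,a)
round 2: derive conn(i,i) via R4 from path(i,e), cites(e,i)
round 2: derive conn(i,j) via R4 from path(i,f), cites(f,j)
round 2: derive conn(j,e) via R4 from path(j,j), cites(j,e)
round 3: derive path(d,c) via R1 from path(d,e), link(e,c)
round 3: derive conn(d,f) via R2 from path(d,f)
round 3: derive conn(h,c) via R2 from path(h,c)
round 3: derive conn(i,c) via R2 from path(i,c)
round 3: derive conn(c,a) via R3 from conn(c,i), conn(i,a)
round 3: derive conn(c,e) via R3 from conn(c,i), conn(i,e)
round 3: derive conn(c,j) via R3 from conn(c,i), conn(i,j)
round 3: derive conn(d,a) via R3 from conn(d,i), conn(i,a)
round 3: derive conn(d,b) via R3 from conn(d,h), conn(h,b)
round 3: derive conn(e,a) via R3 from conn(e,i), conn(i,a)
round 3: derive conn(e,j) via R3 from conn(e,i), conn(i,j)
round 3: derive conn(h,a) via R3 from conn(h,i), conn(i,a)
round 3: derive conn(h,f) via R3 from conn(h,e), conn(e,f)
round 3: derive conn(h,j) via R3 from conn(h,i), conn(i,j)
round 3: derive conn(j,c) via R3 from conn(j,e), conn(e,c)
round 3: derive conn(j,f) via R3 from conn(j,e), conn(e,f)
round 3: derive conn(j,i) via R3 from conn(j,e), conn(e,i)
round 4: derive conn(j,a) via R3 from conn(j,c), conn(c,a)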